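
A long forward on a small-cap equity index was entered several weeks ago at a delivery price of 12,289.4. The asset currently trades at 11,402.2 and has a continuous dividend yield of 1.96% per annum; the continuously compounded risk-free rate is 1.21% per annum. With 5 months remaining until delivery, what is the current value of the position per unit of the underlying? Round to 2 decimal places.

-918.14

Current fair forward for the remaining 5 months: F = S·e^((r − q)·T), (r − q) = 0.0121 − 0.0196 = -0.0075
F = 11402.2 · e^(-0.0075 × 5/12) = 11402.2 × 0.99687988 = 11366.6238
Value of long forward = (F − K)·e^(−rT) = (11366.6238 − 12289.4) · e^(−0.0121·5/12)
= -922.7762 × 0.99497102 = -918.14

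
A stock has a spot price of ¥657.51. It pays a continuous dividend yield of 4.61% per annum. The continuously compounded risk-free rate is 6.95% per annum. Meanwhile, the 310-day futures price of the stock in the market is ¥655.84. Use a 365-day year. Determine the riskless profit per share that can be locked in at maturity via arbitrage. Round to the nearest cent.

Fair futures: F* = S·e^(carry·T), with carry = (r − q) = 0.0695 − 0.0461 = 0.0234
F* = 657.51 · e^(0.0234 × 310/365) = 657.51 · e^0.019874 = 657.51 × 1.020073 = ¥670.7082
Market ¥655.84 < fair ¥670.7082: forward underpriced → reverse cash-and-carry (short spot, go long the forward).
At maturity, profit = |F_mkt − F*| = |655.84 − 670.7082| = ¥14.87 per share

¥14.87 per share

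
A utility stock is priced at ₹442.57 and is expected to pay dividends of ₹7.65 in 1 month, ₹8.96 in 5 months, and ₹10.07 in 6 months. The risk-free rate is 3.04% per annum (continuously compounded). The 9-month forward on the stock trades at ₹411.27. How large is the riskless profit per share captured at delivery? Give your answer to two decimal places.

₹14.50 per share

PV(dividends) I = 7.65·e^(−0.0304·1/12) + 8.96·e^(−0.0304·5/12) + 10.07·e^(−0.0304·6/12) = 26.3960
Fair forward F* = (S − I)·e^(rT) = (442.57 − 26.3960)·e^0.022800 = 416.1740 × 1.023062 = 425.7718
Market ₹411.27 < fair 425.7718: forward underpriced → reverse cash-and-carry (short the stock, invest proceeds at r, pay the dividends, go long the forward).
Profit at T = |F_mkt − F*| = |411.27 − 425.7718| = ₹14.50 per share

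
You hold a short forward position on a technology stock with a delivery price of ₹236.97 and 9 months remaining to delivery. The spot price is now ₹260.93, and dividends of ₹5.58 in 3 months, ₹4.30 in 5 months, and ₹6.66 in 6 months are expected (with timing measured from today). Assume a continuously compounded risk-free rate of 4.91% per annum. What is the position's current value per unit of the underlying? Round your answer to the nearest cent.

-₹16.30

PV(remaining dividends) I = 5.58·e^(−0.0491·3/12) + 4.30·e^(−0.0491·5/12) + 6.66·e^(−0.0491·6/12) = 16.2233
Current forward F = (S − I)·e^(rT) = (260.93 − 16.2233)·e^(0.0491·9/12) = 244.7067 × 1.037511 = 253.8859
Value (long) = (F − K)·e^(−rT) = (253.8859 − 236.97) × 0.963845 = 16.3043
Short position value = −(long value) = -₹16.30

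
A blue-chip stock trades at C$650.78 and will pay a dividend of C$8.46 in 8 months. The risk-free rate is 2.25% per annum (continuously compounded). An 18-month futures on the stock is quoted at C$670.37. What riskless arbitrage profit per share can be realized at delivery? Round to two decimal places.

C$5.87 per share

PV(dividends) I = 8.46·e^(−0.0225·8/12) = 8.3340
Fair futures F* = (S − I)·e^(rT) = (650.78 − 8.3340)·e^0.033750 = 642.4460 × 1.034326 = 664.4986
Market C$670.37 > fair 664.4986: forward overpriced → cash-and-carry (borrow at r, buy the stock and collect the dividends, short the forward).
Profit at T = |F_mkt − F*| = |670.37 − 664.4986| = C$5.87 per share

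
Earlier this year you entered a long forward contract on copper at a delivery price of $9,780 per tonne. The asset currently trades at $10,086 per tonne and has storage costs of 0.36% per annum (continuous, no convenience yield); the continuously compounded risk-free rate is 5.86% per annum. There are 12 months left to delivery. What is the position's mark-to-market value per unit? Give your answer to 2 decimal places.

Current fair forward for the remaining 12 months: F = S·e^((r + u)·T), (r + u) = 0.0586 + 0.0036 = 0.0622
F = 10086 · e^(0.0622 × 12/12) = 10086 × 1.06417516 = 10733.2707
Value of long forward = (F − K)·e^(−rT) = (10733.2707 − 9780) · e^(−0.0586·12/12)
= 953.2707 × 0.94308393 = 899.01

$899.01 per tonne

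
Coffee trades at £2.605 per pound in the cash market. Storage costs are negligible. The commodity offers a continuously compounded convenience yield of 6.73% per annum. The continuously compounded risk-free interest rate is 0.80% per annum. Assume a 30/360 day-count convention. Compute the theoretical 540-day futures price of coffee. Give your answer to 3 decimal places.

£2.383 per pound

Net carry = r + u − y = 0.0080 + 0.0000 − 0.0673 = -0.0593
F = S·e^((r+u−y)T) = 2.605 · e^(-0.0593 × 540/360) = 2.605 · e^-0.088950
= 2.605 × 0.914891 = £2.383 per pound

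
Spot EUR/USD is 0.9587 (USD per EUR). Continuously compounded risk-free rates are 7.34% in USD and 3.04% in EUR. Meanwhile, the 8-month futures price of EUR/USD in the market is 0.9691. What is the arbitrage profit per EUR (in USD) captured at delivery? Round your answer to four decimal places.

Fair futures: F* = S·e^(carry·T), with carry = (r_USD − r_EUR) = 0.0734 − 0.0304 = 0.0430
F* = 0.9587 · e^(0.0430 × 8/12) = 0.9587 · e^0.028667 = 0.9587 × 1.029082 = 0.9866
Market 0.9691 < fair 0.9866: forward underpriced → reverse cash-and-carry (short spot, go long the forward).
At maturity, profit = |F_mkt − F*| = |0.9691 − 0.9866| = 0.0175 per EUR (in USD)

0.0175 per EUR (in USD)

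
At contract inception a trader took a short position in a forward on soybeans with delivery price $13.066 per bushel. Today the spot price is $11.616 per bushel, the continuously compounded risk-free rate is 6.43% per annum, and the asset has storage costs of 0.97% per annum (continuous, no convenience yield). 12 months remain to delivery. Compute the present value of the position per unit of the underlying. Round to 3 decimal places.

$0.523 per bushel

Current fair forward for the remaining 12 months: F = S·e^((r + u)·T), (r + u) = 0.0643 + 0.0097 = 0.0740
F = 11.616 · e^(0.0740 × 12/12) = 11.616 × 1.076807 = 12.5082
Value of long forward = (F − K)·e^(−rT) = (12.5082 − 13.066) · e^(−0.0643·12/12)
= -0.5578 × 0.937724 = -0.523
Short position value = −(long value) = $0.523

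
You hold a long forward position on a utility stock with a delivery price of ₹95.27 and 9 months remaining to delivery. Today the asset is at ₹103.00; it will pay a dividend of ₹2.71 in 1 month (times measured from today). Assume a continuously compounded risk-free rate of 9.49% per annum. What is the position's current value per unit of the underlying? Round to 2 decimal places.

₹11.59

PV(remaining dividends) I = 2.71·e^(−0.0949·1/12) = 2.6887
Current forward F = (S − I)·e^(rT) = (103.00 − 2.6887)·e^(0.0949·9/12) = 100.3113 × 1.073769 = 107.7112
Value (long) = (F − K)·e^(−rT) = (107.7112 − 95.27) × 0.931299 = 11.5865
Value = ₹11.59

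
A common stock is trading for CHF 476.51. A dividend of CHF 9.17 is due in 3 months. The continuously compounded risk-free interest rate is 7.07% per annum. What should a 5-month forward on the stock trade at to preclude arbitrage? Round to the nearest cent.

PV(dividends) I = 9.17·e^(−0.0707·3/12)
I = 9.0093
F = (S − I)·e^(rT) = (476.51 − 9.0093) · e^(0.0707·5/12)
= 467.5007 · e^0.029458 = 467.5007 × 1.029896 = CHF 481.48

CHF 481.48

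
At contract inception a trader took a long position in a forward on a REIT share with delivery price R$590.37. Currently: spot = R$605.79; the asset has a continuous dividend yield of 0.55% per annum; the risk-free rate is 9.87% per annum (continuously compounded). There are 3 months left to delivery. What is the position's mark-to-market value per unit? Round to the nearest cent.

R$28.98

Current fair forward for the remaining 3 months: F = S·e^((r − q)·T), (r − q) = 0.0987 − 0.0055 = 0.0932
F = 605.79 · e^(0.0932 × 3/12) = 605.79 × 1.023574 = 620.0709
Value of long forward = (F − K)·e^(−rT) = (620.0709 − 590.37) · e^(−0.0987·3/12)
= 29.7009 × 0.975627 = 28.98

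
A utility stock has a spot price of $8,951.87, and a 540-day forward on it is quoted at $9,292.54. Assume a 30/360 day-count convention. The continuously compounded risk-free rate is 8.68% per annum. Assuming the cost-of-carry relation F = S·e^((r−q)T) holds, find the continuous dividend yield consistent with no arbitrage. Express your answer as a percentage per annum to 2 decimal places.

6.19%

From F = S·e^((r−q)T): (r − q) = ln(F/S)/T
ln(9292.54/8951.87) = ln(1.038056) = 0.037350
(r − q) = 0.037350 / (540/360) = 0.024900
q = r − ln(F/S)/T = 0.0868 − 0.024900 = 0.061900
q = 6.19%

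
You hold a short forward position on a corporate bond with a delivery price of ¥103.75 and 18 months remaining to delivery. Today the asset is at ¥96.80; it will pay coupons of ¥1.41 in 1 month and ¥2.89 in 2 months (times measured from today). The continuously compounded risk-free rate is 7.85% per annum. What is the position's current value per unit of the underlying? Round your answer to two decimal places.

PV(remaining coupons) I = 1.41·e^(−0.0785·1/12) + 2.89·e^(−0.0785·2/12) = 4.2532
Current forward F = (S − I)·e^(rT) = (96.80 − 4.2532)·e^(0.0785·18/12) = 92.5468 × 1.124963 = 104.1117
Value (long) = (F − K)·e^(−rT) = (104.1117 − 103.75) × 0.888918 = 0.3215
Short position value = −(long value) = -¥0.32

-¥0.32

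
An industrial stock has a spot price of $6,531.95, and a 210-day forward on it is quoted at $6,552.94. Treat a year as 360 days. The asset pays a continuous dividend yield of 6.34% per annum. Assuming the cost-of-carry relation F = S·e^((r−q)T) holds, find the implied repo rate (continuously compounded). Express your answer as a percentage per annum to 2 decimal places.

From F = S·e^((r−q)T): (r − q) = ln(F/S)/T
ln(6552.94/6531.95) = ln(1.003213) = 0.003208
(r − q) = 0.003208 / (210/360) = 0.005499
r = ln(F/S)/T + q = 0.005499 + 0.0634 = 0.068899
r = 6.89%

6.89%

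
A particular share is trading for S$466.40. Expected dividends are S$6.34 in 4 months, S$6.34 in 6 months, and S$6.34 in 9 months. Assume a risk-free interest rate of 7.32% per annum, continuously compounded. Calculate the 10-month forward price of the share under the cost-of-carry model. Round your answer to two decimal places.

PV(dividends) I = 6.34·e^(−0.0732·4/12) + 6.34·e^(−0.0732·6/12) + 6.34·e^(−0.0732·9/12)
I = 6.1872 + 6.1122 + 6.0013 = 18.3007
F = (S − I)·e^(rT) = (466.40 − 18.3007) · e^(0.0732·10/12)
= 448.0993 · e^0.061000 = 448.0993 × 1.062899 = S$476.28

S$476.28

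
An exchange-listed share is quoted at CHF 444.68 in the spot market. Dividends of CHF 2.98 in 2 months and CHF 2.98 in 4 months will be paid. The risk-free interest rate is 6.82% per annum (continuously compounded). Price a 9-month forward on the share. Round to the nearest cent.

CHF 461.85

PV(dividends) I = 2.98·e^(−0.0682·2/12) + 2.98·e^(−0.0682·4/12)
I = 2.9463 + 2.9130 = 5.8593
F = (S − I)·e^(rT) = (444.68 − 5.8593) · e^(0.0682·9/12)
= 438.8207 · e^0.051150 = 438.8207 × 1.052481 = CHF 461.85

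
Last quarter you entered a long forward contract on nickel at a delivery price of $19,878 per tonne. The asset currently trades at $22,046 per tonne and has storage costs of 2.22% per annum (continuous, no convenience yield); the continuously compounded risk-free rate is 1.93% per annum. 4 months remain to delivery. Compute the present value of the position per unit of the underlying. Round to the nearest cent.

$2459.22 per tonne

Current fair forward for the remaining 4 months: F = S·e^((r + u)·T), (r + u) = 0.0193 + 0.0222 = 0.0415
F = 22046 · e^(0.0415 × 4/12) = 22046 × 1.01392946 = 22353.0889
Value of long forward = (F − K)·e^(−rT) = (22353.0889 − 19878) · e^(−0.0193·4/12)
= 2475.0889 × 0.99358732 = 2459.22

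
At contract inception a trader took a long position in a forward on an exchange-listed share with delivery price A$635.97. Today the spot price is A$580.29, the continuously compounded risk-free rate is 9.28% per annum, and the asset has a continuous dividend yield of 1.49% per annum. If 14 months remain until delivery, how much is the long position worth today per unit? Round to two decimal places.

-A$0.42

Current fair forward for the remaining 14 months: F = S·e^((r − q)·T), (r − q) = 0.0928 − 0.0149 = 0.0779
F = 580.29 · e^(0.0779 × 14/12) = 580.29 × 1.095141 = 635.4994
Value of long forward = (F − K)·e^(−rT) = (635.4994 − 635.97) · e^(−0.0928·14/12)
= -0.4706 × 0.897388 = -0.42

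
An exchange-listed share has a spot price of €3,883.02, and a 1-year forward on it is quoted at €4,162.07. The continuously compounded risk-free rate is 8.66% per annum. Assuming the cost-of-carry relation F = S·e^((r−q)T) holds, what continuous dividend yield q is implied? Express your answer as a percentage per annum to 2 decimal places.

From F = S·e^((r−q)T): (r − q) = ln(F/S)/T
ln(4162.07/3883.02) = ln(1.071864) = 0.069399
(r − q) = 0.069399 / (1) = 0.069399
q = r − ln(F/S)/T = 0.0866 − 0.069399 = 0.017201
q = 1.72%

1.72%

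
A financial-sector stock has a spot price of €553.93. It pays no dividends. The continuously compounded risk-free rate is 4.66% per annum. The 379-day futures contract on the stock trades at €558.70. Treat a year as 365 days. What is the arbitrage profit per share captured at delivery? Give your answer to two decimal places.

Fair futures: F* = S·e^(carry·T), with carry = r = 0.0466
F* = 553.93 · e^(0.0466 × 379/365) = 553.93 · e^0.048387 = 553.93 × 1.049577 = €581.3922
Market €558.70 < fair €581.3922: forward underpriced → reverse cash-and-carry (short spot, go long the forward).
At maturity, profit = |F_mkt − F*| = |558.70 − 581.3922| = €22.69 per share

€22.69 per share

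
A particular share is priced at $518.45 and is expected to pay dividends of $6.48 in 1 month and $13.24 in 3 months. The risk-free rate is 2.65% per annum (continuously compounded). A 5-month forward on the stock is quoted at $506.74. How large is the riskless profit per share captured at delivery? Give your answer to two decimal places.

$2.37 per share

PV(dividends) I = 6.48·e^(−0.0265·1/12) + 13.24·e^(−0.0265·3/12) = 19.6183
Fair forward F* = (S − I)·e^(rT) = (518.45 − 19.6183)·e^0.011042 = 498.8317 × 1.011103 = 504.3702
Market $506.74 > fair 504.3702: forward overpriced → cash-and-carry (borrow at r, buy the stock and collect the dividends, short the forward).
Profit at T = |F_mkt − F*| = |506.74 − 504.3702| = $2.37 per share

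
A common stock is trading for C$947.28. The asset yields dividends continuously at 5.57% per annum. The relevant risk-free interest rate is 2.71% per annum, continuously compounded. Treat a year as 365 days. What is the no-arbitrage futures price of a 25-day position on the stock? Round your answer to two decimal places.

F = S·e^((r − q)T) = 947.28 · e^((0.0271 − 0.0557) × 25/365)
= 947.28 · e^-0.001959 = 947.28 × 0.998043
F = C$945.43

C$945.43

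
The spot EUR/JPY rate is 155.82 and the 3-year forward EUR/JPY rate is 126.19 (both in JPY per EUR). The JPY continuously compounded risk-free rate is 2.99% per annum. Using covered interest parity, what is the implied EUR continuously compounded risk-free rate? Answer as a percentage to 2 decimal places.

F = S·e^((r_JPY − r_EUR)T) ⇒ r_EUR = r_JPY − ln(F/S)/T
ln(126.19/155.82) = -0.210913; /(3) = -0.070304
r_EUR = 0.0299 + 0.070304 = 0.100204
r_EUR = 10.02%

10.02%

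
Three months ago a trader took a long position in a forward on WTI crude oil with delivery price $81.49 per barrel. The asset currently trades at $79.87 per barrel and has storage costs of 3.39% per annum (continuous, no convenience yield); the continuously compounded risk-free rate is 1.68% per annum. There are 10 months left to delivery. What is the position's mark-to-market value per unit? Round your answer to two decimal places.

$1.80 per barrel

Current fair forward for the remaining 10 months: F = S·e^((r + u)·T), (r + u) = 0.0168 + 0.0339 = 0.0507
F = 79.87 · e^(0.0507 × 10/12) = 79.87 × 1.043155 = 83.3168
Value of long forward = (F − K)·e^(−rT) = (83.3168 − 81.49) · e^(−0.0168·10/12)
= 1.8268 × 0.986098 = 1.80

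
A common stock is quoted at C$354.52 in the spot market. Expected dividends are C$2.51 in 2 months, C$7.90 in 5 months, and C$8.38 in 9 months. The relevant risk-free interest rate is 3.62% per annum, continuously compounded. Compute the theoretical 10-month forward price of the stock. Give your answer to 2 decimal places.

C$346.38

PV(dividends) I = 2.51·e^(−0.0362·2/12) + 7.90·e^(−0.0362·5/12) + 8.38·e^(−0.0362·9/12)
I = 2.4949 + 7.7817 + 8.1555 = 18.4321
F = (S − I)·e^(rT) = (354.52 − 18.4321) · e^(0.0362·10/12)
= 336.0879 · e^0.030167 = 336.0879 × 1.030627 = C$346.38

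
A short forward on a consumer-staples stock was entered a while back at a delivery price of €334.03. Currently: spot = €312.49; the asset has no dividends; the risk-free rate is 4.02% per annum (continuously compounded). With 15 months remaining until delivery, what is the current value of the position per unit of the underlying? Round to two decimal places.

Current fair forward for the remaining 15 months: F = S·e^(r·T), r = 0.0402
F = 312.49 · e^(0.0402 × 15/12) = 312.49 × 1.051534 = 328.5939
Value of long forward = (F − K)·e^(−rT) = (328.5939 − 334.03) · e^(−0.0402·15/12)
= -5.4361 × 0.950992 = -5.17
Short position value = −(long value) = €5.17

€5.17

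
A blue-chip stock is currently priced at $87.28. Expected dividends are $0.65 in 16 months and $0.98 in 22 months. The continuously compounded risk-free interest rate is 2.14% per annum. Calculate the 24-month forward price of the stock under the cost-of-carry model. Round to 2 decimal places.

PV(dividends) I = 0.65·e^(−0.0214·16/12) + 0.98·e^(−0.0214·22/12)
I = 0.6317 + 0.9423 = 1.5740
F = (S − I)·e^(rT) = (87.28 − 1.5740) · e^(0.0214·24/12)
= 85.7060 · e^0.042800 = 85.7060 × 1.043729 = $89.45

$89.45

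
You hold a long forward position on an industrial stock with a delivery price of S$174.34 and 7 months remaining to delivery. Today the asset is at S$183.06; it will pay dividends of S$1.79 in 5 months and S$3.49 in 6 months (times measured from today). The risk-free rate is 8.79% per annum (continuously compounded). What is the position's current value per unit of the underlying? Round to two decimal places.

PV(remaining dividends) I = 1.79·e^(−0.0879·5/12) + 3.49·e^(−0.0879·6/12) = 5.0656
Current forward F = (S − I)·e^(rT) = (183.06 − 5.0656)·e^(0.0879·7/12) = 177.9944 × 1.052612 = 187.3590
Value (long) = (F − K)·e^(−rT) = (187.3590 − 174.34) × 0.950017 = 12.3683
Value = S$12.37

S$12.37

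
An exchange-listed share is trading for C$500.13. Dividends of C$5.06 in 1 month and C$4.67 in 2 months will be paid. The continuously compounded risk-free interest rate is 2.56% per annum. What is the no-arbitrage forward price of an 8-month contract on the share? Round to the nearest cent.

PV(dividends) I = 5.06·e^(−0.0256·1/12) + 4.67·e^(−0.0256·2/12)
I = 5.0492 + 4.6501 = 9.6993
F = (S − I)·e^(rT) = (500.13 − 9.6993) · e^(0.0256·8/12)
= 490.4307 · e^0.017067 = 490.4307 × 1.017213 = C$498.87

C$498.87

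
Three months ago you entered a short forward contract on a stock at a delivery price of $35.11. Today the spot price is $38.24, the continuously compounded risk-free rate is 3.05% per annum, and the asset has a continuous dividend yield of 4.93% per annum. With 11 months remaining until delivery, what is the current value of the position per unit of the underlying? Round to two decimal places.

Current fair forward for the remaining 11 months: F = S·e^((r − q)·T), (r − q) = 0.0305 − 0.0493 = -0.0188
F = 38.24 · e^(-0.0188 × 11/12) = 38.24 × 0.982914 = 37.5866
Value of long forward = (F − K)·e^(−rT) = (37.5866 − 35.11) · e^(−0.0305·11/12)
= 2.4766 × 0.972429 = 2.41
Short position value = −(long value) = -$2.41

-$2.41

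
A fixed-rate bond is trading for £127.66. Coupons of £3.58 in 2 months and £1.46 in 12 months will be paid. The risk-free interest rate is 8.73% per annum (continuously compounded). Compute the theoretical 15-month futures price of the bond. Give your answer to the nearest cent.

£136.95

PV(coupons) I = 3.58·e^(−0.0873·2/12) + 1.46·e^(−0.0873·12/12)
I = 3.5283 + 1.3379 = 4.8662
F = (S − I)·e^(rT) = (127.66 − 4.8662) · e^(0.0873·15/12)
= 122.7938 · e^0.109125 = 122.7938 × 1.115302 = £136.95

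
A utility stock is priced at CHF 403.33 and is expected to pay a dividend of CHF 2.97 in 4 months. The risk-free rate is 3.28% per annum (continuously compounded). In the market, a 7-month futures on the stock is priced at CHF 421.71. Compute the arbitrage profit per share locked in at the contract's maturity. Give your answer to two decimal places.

PV(dividends) I = 2.97·e^(−0.0328·4/12) = 2.9377
Fair futures F* = (S − I)·e^(rT) = (403.33 − 2.9377)·e^0.019133 = 400.3923 × 1.019317 = 408.1267
Market CHF 421.71 > fair 408.1267: forward overpriced → cash-and-carry (borrow at r, buy the stock and collect the dividends, short the forward).
Profit at T = |F_mkt − F*| = |421.71 − 408.1267| = CHF 13.58 per share

CHF 13.58 per share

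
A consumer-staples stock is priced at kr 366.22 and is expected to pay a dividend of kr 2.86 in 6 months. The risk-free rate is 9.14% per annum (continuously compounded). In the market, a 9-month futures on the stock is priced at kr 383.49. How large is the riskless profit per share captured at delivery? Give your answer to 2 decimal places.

PV(dividends) I = 2.86·e^(−0.0914·6/12) = 2.7322
Fair futures F* = (S − I)·e^(rT) = (366.22 − 2.7322)·e^0.068550 = 363.4878 × 1.070954 = 389.2787
Market kr 383.49 < fair 389.2787: forward underpriced → reverse cash-and-carry (short the stock, invest proceeds at r, pay the dividends, go long the forward).
Profit at T = |F_mkt − F*| = |383.49 − 389.2787| = kr 5.79 per share

kr 5.79 per share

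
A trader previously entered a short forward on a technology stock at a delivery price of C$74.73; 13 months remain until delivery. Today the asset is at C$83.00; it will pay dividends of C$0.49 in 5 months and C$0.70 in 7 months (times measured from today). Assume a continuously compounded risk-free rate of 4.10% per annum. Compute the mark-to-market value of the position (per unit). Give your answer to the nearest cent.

PV(remaining dividends) I = 0.49·e^(−0.0410·5/12) + 0.70·e^(−0.0410·7/12) = 1.1652
Current forward F = (S − I)·e^(rT) = (83.00 − 1.1652)·e^(0.0410·13/12) = 81.8348 × 1.045418 = 85.5516
Value (long) = (F − K)·e^(−rT) = (85.5516 − 74.73) × 0.956555 = 10.3515
Short position value = −(long value) = -C$10.35

-C$10.35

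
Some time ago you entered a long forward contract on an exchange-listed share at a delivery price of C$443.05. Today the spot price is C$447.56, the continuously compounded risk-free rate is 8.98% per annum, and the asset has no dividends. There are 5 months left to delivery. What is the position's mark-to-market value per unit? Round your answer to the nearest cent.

Current fair forward for the remaining 5 months: F = S·e^(r·T), r = 0.0898
F = 447.56 · e^(0.0898 × 5/12) = 447.56 × 1.038125 = 464.6232
Value of long forward = (F − K)·e^(−rT) = (464.6232 − 443.05) · e^(−0.0898·5/12)
= 21.5732 × 0.963275 = 20.78

C$20.78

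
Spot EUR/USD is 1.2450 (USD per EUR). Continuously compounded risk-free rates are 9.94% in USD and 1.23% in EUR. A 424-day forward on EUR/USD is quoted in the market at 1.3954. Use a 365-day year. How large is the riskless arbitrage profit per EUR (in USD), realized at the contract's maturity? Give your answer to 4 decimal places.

0.0178 per EUR (in USD)

Fair forward: F* = S·e^(carry·T), with carry = (r_USD − r_EUR) = 0.0994 − 0.0123 = 0.0871
F* = 1.2450 · e^(0.0871 × 424/365) = 1.2450 · e^0.101179 = 1.2450 × 1.106475 = 1.3776
Market 1.3954 > fair 1.3776: forward overpriced → cash-and-carry (buy spot, short the forward).
At maturity, profit = |F_mkt − F*| = |1.3954 − 1.3776| = 0.0178 per EUR (in USD)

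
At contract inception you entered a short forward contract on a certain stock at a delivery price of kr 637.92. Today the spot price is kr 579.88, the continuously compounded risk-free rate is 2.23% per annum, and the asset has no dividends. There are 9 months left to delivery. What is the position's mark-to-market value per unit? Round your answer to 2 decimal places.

Current fair forward for the remaining 9 months: F = S·e^(r·T), r = 0.0223
F = 579.88 · e^(0.0223 × 9/12) = 579.88 × 1.016866 = 589.6603
Value of long forward = (F − K)·e^(−rT) = (589.6603 − 637.92) · e^(−0.0223·9/12)
= -48.2597 × 0.983414 = -47.46
Short position value = −(long value) = kr 47.46

kr 47.46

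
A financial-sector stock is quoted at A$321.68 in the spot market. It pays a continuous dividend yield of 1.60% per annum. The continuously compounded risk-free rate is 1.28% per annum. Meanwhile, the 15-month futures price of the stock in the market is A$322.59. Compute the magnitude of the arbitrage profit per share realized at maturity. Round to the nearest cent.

Fair futures: F* = S·e^(carry·T), with carry = (r − q) = 0.0128 − 0.0160 = -0.0032
F* = 321.68 · e^(-0.0032 × 15/12) = 321.68 · e^-0.004000 = 321.68 × 0.996008 = A$320.3959
Market A$322.59 > fair A$320.3959: forward overpriced → cash-and-carry (buy spot, short the forward).
At maturity, profit = |F_mkt − F*| = |322.59 − 320.3959| = A$2.19 per share

A$2.19 per share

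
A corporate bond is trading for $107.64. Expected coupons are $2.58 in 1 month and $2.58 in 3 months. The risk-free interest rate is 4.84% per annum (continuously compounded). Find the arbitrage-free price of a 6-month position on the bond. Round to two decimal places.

PV(coupons) I = 2.58·e^(−0.0484·1/12) + 2.58·e^(−0.0484·3/12)
I = 2.5696 + 2.5490 = 5.1186
F = (S − I)·e^(rT) = (107.64 − 5.1186) · e^(0.0484·6/12)
= 102.5214 · e^0.024200 = 102.5214 × 1.024495 = $105.03

$105.03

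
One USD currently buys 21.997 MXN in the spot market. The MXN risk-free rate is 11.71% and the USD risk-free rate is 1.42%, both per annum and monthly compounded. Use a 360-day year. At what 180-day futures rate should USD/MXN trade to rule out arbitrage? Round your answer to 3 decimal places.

By covered interest parity, F = S · (1+r_MXN/12)^(12T) / (1+r_USD/12)^(12T)
= 21.997 × 1.059997 / 1.007121 = 21.997 × 1.052502
F = 23.152 MXN per USD

23.152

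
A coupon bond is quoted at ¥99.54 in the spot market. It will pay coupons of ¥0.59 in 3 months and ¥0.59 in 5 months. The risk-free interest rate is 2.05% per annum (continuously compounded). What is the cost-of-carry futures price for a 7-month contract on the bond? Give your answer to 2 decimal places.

PV(coupons) I = 0.59·e^(−0.0205·3/12) + 0.59·e^(−0.0205·5/12)
I = 0.5870 + 0.5850 = 1.1720
F = (S − I)·e^(rT) = (99.54 − 1.1720) · e^(0.0205·7/12)
= 98.3680 · e^0.011958 = 98.3680 × 1.012030 = ¥99.55

¥99.55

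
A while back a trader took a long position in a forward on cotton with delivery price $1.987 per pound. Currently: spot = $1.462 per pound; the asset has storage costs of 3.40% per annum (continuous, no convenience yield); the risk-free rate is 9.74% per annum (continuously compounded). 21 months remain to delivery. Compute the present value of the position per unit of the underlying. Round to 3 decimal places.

Current fair forward for the remaining 21 months: F = S·e^((r + u)·T), (r + u) = 0.0974 + 0.0340 = 0.1314
F = 1.462 · e^(0.1314 × 21/12) = 1.462 × 1.258537 = 1.8400
Value of long forward = (F − K)·e^(−rT) = (1.8400 − 1.987) · e^(−0.0974·21/12)
= -0.1470 × 0.843285 = -0.124

-$0.124 per pound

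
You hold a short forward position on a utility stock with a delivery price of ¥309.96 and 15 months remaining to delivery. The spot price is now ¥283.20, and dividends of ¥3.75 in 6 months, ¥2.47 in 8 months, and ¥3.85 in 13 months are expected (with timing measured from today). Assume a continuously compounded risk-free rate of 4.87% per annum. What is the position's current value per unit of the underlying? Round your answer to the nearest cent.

¥18.16

PV(remaining dividends) I = 3.75·e^(−0.0487·6/12) + 2.47·e^(−0.0487·8/12) + 3.85·e^(−0.0487·13/12) = 9.7030
Current forward F = (S − I)·e^(rT) = (283.20 − 9.7030)·e^(0.0487·15/12) = 273.4970 × 1.062766 = 290.6633
Value (long) = (F − K)·e^(−rT) = (290.6633 − 309.96) × 0.940941 = -18.1571
Short position value = −(long value) = ¥18.16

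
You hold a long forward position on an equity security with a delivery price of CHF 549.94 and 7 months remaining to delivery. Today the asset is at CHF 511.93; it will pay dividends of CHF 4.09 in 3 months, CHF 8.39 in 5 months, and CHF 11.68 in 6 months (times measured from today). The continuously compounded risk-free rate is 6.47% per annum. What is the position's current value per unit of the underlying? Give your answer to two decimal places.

-CHF 41.14

PV(remaining dividends) I = 4.09·e^(−0.0647·3/12) + 8.39·e^(−0.0647·5/12) + 11.68·e^(−0.0647·6/12) = 23.4994
Current forward F = (S − I)·e^(rT) = (511.93 − 23.4994)·e^(0.0647·7/12) = 488.4306 × 1.038463 = 507.2171
Value (long) = (F − K)·e^(−rT) = (507.2171 − 549.94) × 0.962962 = -41.1405
Value = -CHF 41.14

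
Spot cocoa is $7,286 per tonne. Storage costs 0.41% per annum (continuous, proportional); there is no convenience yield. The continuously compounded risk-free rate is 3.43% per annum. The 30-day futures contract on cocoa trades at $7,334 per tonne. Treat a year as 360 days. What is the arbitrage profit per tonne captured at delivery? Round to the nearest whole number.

Fair futures: F* = S·e^(carry·T), with carry = (r + u) = 0.0343 + 0.0041 = 0.0384
F* = 7286 · e^(0.0384 × 30/360) = 7286 · e^0.003200 = 7286 × 1.003205 = $7309.3516
Market $7334 > fair $7309.3516: forward overpriced → cash-and-carry (buy spot, short the forward).
At maturity, profit = |F_mkt − F*| = |7334 − 7309.3516| = $25 per tonne

$25 per tonne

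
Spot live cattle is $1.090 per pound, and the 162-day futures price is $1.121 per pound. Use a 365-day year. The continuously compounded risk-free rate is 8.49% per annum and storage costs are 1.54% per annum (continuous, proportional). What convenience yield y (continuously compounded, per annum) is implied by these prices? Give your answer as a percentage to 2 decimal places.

F = S·e^((r+u−y)T) ⇒ (r+u−y) = ln(F/S)/T
ln(1.121/1.090) = 0.028043; /T ⇒ 0.063183
y = r + u − ln(F/S)/T = 0.0849 + 0.0154 − 0.063183 = 0.037117
y = 3.71%

3.71%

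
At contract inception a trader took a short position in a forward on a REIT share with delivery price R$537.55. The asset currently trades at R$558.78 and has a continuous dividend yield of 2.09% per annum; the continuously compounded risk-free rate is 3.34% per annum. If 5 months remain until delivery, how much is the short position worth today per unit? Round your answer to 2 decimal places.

Current fair forward for the remaining 5 months: F = S·e^((r − q)·T), (r − q) = 0.0334 − 0.0209 = 0.0125
F = 558.78 · e^(0.0125 × 5/12) = 558.78 × 1.005222 = 561.6979
Value of long forward = (F − K)·e^(−rT) = (561.6979 − 537.55) · e^(−0.0334·5/12)
= 24.1479 × 0.986180 = 23.81
Short position value = −(long value) = -R$23.81

-R$23.81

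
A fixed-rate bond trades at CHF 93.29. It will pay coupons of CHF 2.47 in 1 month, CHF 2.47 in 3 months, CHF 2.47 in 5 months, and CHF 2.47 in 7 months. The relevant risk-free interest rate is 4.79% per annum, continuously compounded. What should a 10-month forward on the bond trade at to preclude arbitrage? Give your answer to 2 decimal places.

PV(coupons) I = 2.47·e^(−0.0479·1/12) + 2.47·e^(−0.0479·3/12) + 2.47·e^(−0.0479·5/12) + 2.47·e^(−0.0479·7/12)
I = 2.4602 + 2.4406 + 2.4212 + 2.4019 = 9.7239
F = (S − I)·e^(rT) = (93.29 − 9.7239) · e^(0.0479·10/12)
= 83.5661 · e^0.039917 = 83.5661 × 1.040724 = CHF 86.97

CHF 86.97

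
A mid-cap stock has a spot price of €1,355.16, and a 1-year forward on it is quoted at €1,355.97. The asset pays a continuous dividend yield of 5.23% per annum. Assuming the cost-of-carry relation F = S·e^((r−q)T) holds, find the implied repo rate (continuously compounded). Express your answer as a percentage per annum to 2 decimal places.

5.29%

From F = S·e^((r−q)T): (r − q) = ln(F/S)/T
ln(1355.97/1355.16) = ln(1.000598) = 0.000598
(r − q) = 0.000598 / (1) = 0.000598
r = ln(F/S)/T + q = 0.000598 + 0.0523 = 0.052898
r = 5.29%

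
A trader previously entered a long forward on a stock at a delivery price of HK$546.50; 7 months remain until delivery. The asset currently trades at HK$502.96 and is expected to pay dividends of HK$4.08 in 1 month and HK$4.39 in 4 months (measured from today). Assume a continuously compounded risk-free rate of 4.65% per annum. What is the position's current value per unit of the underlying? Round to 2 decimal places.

PV(remaining dividends) I = 4.08·e^(−0.0465·1/12) + 4.39·e^(−0.0465·4/12) = 8.3867
Current forward F = (S − I)·e^(rT) = (502.96 − 8.3867)·e^(0.0465·7/12) = 494.5733 × 1.027496 = 508.1721
Value (long) = (F − K)·e^(−rT) = (508.1721 − 546.50) × 0.973240 = -37.3022
Value = -HK$37.30

-HK$37.30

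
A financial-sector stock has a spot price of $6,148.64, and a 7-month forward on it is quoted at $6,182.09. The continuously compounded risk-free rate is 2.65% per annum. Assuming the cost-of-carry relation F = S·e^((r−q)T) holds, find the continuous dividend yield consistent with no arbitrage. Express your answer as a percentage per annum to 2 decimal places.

From F = S·e^((r−q)T): (r − q) = ln(F/S)/T
ln(6182.09/6148.64) = ln(1.005440) = 0.005425
(r − q) = 0.005425 / (7/12) = 0.009300
q = r − ln(F/S)/T = 0.0265 − 0.009300 = 0.017200
q = 1.72%

1.72%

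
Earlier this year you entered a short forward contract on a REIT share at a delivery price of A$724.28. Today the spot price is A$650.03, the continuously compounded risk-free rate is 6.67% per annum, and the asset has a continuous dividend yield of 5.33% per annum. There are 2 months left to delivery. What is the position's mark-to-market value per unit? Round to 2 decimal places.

A$71.99

Current fair forward for the remaining 2 months: F = S·e^((r − q)·T), (r − q) = 0.0667 − 0.0533 = 0.0134
F = 650.03 · e^(0.0134 × 2/12) = 650.03 × 1.002236 = 651.4835
Value of long forward = (F − K)·e^(−rT) = (651.4835 − 724.28) · e^(−0.0667·2/12)
= -72.7965 × 0.988945 = -71.99
Short position value = −(long value) = A$71.99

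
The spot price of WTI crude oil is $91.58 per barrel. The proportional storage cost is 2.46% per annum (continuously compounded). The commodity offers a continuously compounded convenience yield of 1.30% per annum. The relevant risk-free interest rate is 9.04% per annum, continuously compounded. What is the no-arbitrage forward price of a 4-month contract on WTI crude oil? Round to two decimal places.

$94.75 per barrel

Net carry = r + u − y = 0.0904 + 0.0246 − 0.0130 = 0.1020
F = S·e^((r+u−y)T) = 91.58 · e^(0.1020 × 4/12) = 91.58 · e^0.034000
= 91.58 × 1.034585 = $94.75 per barrel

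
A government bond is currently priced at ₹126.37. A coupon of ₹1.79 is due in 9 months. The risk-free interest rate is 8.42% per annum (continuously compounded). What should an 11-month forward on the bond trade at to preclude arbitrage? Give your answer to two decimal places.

PV(coupons) I = 1.79·e^(−0.0842·9/12)
I = 1.6805
F = (S − I)·e^(rT) = (126.37 − 1.6805) · e^(0.0842·11/12)
= 124.6895 · e^0.077183 = 124.6895 × 1.080240 = ₹134.69

₹134.69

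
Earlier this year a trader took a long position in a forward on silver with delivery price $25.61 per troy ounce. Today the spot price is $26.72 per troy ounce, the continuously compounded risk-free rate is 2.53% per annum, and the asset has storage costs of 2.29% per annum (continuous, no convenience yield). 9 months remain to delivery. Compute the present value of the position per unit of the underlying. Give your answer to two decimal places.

$2.05 per troy ounce

Current fair forward for the remaining 9 months: F = S·e^((r + u)·T), (r + u) = 0.0253 + 0.0229 = 0.0482
F = 26.72 · e^(0.0482 × 9/12) = 26.72 × 1.036811 = 27.7036
Value of long forward = (F − K)·e^(−rT) = (27.7036 − 25.61) · e^(−0.0253·9/12)
= 2.0936 × 0.981204 = 2.05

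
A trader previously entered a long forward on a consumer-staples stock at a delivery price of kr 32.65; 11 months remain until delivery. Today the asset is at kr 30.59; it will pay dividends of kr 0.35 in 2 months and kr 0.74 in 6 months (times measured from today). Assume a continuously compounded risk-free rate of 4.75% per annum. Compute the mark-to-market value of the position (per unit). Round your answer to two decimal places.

-kr 1.74

PV(remaining dividends) I = 0.35·e^(−0.0475·2/12) + 0.74·e^(−0.0475·6/12) = 1.0699
Current forward F = (S − I)·e^(rT) = (30.59 − 1.0699)·e^(0.0475·11/12) = 29.5201 × 1.044504 = 30.8339
Value (long) = (F − K)·e^(−rT) = (30.8339 − 32.65) × 0.957393 = -1.7387
Value = -kr 1.74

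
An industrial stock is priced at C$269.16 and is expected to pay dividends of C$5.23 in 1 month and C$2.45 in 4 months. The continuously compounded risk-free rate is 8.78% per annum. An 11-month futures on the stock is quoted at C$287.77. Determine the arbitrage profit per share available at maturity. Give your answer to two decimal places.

C$4.26 per share

PV(dividends) I = 5.23·e^(−0.0878·1/12) + 2.45·e^(−0.0878·4/12) = 7.5712
Fair futures F* = (S − I)·e^(rT) = (269.16 − 7.5712)·e^0.080483 = 261.5888 × 1.083810 = 283.5126
Market C$287.77 > fair 283.5126: forward overpriced → cash-and-carry (borrow at r, buy the stock and collect the dividends, short the forward).
Profit at T = |F_mkt − F*| = |287.77 − 283.5126| = C$4.26 per share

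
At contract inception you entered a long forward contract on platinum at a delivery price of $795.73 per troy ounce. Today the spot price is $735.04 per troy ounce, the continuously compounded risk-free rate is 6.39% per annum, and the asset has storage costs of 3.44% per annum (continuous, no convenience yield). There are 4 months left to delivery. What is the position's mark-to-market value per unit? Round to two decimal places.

-$35.44 per troy ounce

Current fair forward for the remaining 4 months: F = S·e^((r + u)·T), (r + u) = 0.0639 + 0.0344 = 0.0983
F = 735.04 · e^(0.0983 × 4/12) = 735.04 × 1.033309 = 759.5234
Value of long forward = (F − K)·e^(−rT) = (759.5234 − 795.73) · e^(−0.0639·4/12)
= -36.2066 × 0.978925 = -35.44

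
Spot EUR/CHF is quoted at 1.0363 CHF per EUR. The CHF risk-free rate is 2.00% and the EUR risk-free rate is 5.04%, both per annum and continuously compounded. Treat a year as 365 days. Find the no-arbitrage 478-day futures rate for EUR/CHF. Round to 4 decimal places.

F = S·e^((r_CHF − r_EUR)T) = 1.0363 · e^((0.0200 − 0.0504) × 478/365)
= 1.0363 · e^-0.039812 = 1.0363 × 0.960970
F = 0.9959 CHF per EUR

0.9959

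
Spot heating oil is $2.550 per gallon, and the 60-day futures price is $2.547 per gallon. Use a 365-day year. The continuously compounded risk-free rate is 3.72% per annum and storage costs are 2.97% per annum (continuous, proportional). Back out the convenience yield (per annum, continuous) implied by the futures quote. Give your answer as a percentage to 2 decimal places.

7.41%

F = S·e^((r+u−y)T) ⇒ (r+u−y) = ln(F/S)/T
ln(2.547/2.550) = -0.001177; /T ⇒ -0.007160
y = r + u − ln(F/S)/T = 0.0372 + 0.0297 + 0.007160 = 0.074060
y = 7.41%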